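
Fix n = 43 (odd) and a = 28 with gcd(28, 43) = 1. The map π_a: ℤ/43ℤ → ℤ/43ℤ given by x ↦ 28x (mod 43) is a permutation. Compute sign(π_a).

Orbit of 34 under x↦28x: [34, 6, 39, 17, 3, 41, 30]… (length divides ord_43(28)).
The orbit structure of x ↦ 28x mod 43: 2 orbits of sizes [42, 1].
n − c = 43 − 2 = 41; sign = (−1)^41 = -1.
Via Zolotarev, sign(π_{28}) = (28|43) = -1.

-1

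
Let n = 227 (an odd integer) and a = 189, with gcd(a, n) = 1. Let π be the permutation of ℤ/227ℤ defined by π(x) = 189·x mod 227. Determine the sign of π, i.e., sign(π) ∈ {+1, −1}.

Trace 71: π^k(71) = [71, 26, 147, 89, 23, 34, 70] for k=0..6.
Cycle lengths of π_189 on ℤ/227ℤ: [113, 113, 1]; 3 cycles in total.
Σ(ℓ_i−1) = 227−3 = 224; sign = (−1)^224 = +1.

+1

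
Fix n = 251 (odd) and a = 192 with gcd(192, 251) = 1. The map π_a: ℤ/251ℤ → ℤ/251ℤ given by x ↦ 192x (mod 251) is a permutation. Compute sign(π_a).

Start at x=108: 108 → 154 → 201 → 189 → 144 → 38 → 17 → … (one orbit).
3 cycles of lengths [125, 125, 1].
Σ(ℓ_i−1) = 251−3 = 248; sign = (−1)^248 = +1.
Check: (192/251) = +1 by Zolotarev.

+1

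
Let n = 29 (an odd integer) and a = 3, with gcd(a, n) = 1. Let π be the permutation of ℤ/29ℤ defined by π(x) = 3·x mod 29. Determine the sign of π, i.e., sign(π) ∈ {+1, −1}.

-1

Trace 15: π^k(15) = [15, 16, 19, 28, 26, 20, 2] for k=0..6.
The orbit structure of x ↦ 3x mod 29: 2 orbits of sizes [28, 1].
Σ(ℓ_i−1) = 29−2 = 27; sign = (−1)^27 = -1.
Check: (3/29) = -1 by Zolotarev.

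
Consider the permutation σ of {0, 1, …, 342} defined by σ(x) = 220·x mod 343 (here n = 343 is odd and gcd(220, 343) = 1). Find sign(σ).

Orbit of 292 under x↦220x: [292, 99, 171, 233, 153, 46, 173]… (length divides ord_343(220)).
Cycle type of π: 294 + 42 + 6 + 1; total 4 cycles.
343 − 4 = 339 transpositions; sign(π) = (−1)^339 = -1.

-1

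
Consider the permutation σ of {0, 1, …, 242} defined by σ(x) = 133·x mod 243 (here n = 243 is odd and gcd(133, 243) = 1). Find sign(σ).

+1

Orbit of 214 under x↦133x: [214, 31, 235, 151, 157, 226, 169]… (length divides ord_243(133)).
Decompose π into cycles: lengths [81, 81, 27, 27, 9, 9, 3, 3, 1, 1, 1] (11 cycles, including the fixed point 0).
n − c = 243 − 11 = 232; sign = (−1)^232 = +1.
Check: (133/243) = +1 by Zolotarev.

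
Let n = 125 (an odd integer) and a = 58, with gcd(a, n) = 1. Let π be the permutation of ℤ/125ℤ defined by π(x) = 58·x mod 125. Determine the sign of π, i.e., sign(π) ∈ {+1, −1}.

-1

Start at x=71: 71 → 118 → 94 → 77 → 91 → 28 → 124 → … (one orbit).
4 cycles of lengths [100, 20, 4, 1].
sign(π) = (−1)^{n − #cycles} = (−1)^{125−4} = (−1)^121 = -1.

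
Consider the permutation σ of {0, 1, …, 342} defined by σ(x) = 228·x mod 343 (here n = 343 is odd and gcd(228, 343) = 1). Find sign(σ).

Orbit of 218 under x↦228x: [218, 312, 135, 253, 60, 303, 141]… (length divides ord_343(228)).
The orbit structure of x ↦ 228x mod 343: 7 orbits of sizes [147, 147, 21, 21, 3, 3, 1].
343 − 7 = 336 transpositions; sign(π) = (−1)^336 = +1.
Via Zolotarev, sign(π_{228}) = (228|343) = +1.

+1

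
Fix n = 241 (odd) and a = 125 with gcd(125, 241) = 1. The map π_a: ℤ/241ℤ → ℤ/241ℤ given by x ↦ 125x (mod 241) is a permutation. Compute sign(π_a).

+1

Trace 87: π^k(87) = [87, 30, 135, 5, 143, 41, 64] for k=0..6.
Cycle type of π: 40×6 + 1; total 7 cycles.
241 − 7 = 234 transpositions; sign(π) = (−1)^234 = +1.
Zolotarev: (125|241) = +1, matching the cycle-count sign.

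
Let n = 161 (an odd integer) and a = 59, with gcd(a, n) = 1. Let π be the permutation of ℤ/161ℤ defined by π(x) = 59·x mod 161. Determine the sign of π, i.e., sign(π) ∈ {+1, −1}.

-1

Trace 29: π^k(29) = [29, 101, 2, 118, 39, 47, 36] for k=0..6.
Decompose π into cycles: lengths [66, 66, 11, 11, 6, 1] (6 cycles, including the fixed point 0).
sign(π) = (−1)^{n − #cycles} = (−1)^{161−6} = (−1)^155 = -1.
(59|161)_J = -1 (Zolotarev's lemma cross-check).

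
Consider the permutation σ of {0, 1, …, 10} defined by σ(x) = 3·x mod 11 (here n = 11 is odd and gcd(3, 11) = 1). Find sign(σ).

+1

Start at x=9: 9 → 5 → 4 → 1 → 3 → 9 (one orbit).
Cycle lengths of π_3 on ℤ/11ℤ: [5, 5, 1]; 3 cycles in total.
sign(π) = (−1)^{n − #cycles} = (−1)^{11−3} = (−1)^8 = +1.
Check: (3/11) = +1 by Zolotarev.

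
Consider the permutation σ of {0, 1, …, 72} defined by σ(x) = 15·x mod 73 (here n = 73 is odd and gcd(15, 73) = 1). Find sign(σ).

Trace 1: π^k(1) = [1, 15, 6, 17, 36, 29, 70] for k=0..6.
Cycle lengths of π_15 on ℤ/73ℤ: [72, 1]; 2 cycles in total.
sign(π) = (−1)^{n − #cycles} = (−1)^{73−2} = (−1)^71 = -1.

-1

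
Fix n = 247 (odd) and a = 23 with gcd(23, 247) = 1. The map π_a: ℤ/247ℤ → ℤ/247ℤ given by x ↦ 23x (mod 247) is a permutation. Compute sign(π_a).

+1

Orbit of 1 under x↦23x: [1, 23, 35, 64, 237, 17, 144]… (length divides ord_247(23)).
Decompose π into cycles: lengths [18, 18, 18, 18, 18, 18, 18, 18, 18, 18, 18, 18, 9, 9, 6, 6, 1] (17 cycles, including the fixed point 0).
n − c = 247 − 17 = 230; sign = (−1)^230 = +1.
Via Zolotarev, sign(π_{23}) = (23|247) = +1.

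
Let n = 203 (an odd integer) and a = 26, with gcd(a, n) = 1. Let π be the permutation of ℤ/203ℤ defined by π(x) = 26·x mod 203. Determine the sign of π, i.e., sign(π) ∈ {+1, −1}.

+1

Orbit of 164 under x↦26x: [164, 1, 26, 67, 118, 23, 192]… (length divides ord_203(26)).
π_26 has 5 disjoint cycles with lengths [84, 84, 28, 6, 1] on {0,…,202}.
With 5 cycles on 203 points, sign = (−1)^{203−5} = +1.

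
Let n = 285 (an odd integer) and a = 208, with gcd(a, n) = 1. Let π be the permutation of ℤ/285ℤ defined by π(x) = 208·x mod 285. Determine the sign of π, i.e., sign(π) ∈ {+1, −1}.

+1

Orbit of 37 under x↦208x: [37, 1, 208, 229]… (length divides ord_285(208)).
Cycle lengths of π_208 on ℤ/285ℤ: [4, 4, 4, 4, 4, 4, 4, 4, 4, 4, 4, 4, 4, 4, 4, 4, 4, 4, 4, 4, 4, 4, 4, 4, 4, 4, 4, 4, 4, 4, 4, 4, 4, 4, 4, 4, 4, 4, 4, 4, 4, 4, 4, 4, 4, 4, 4, 4, 4, 4, 4, 4, 4, 4, 4, 4, 4, 2, 2, 2, 2, 2, 2, 2, 2, 2, 2, 2, 2, 2, 2, 2, 2, 2, 2, 2, 2, 2, 2, 2, 2, 2, 2, 2, 1, 1, 1]; 87 cycles in total.
sign(π) = (−1)^{n − #cycles} = (−1)^{285−87} = (−1)^198 = +1.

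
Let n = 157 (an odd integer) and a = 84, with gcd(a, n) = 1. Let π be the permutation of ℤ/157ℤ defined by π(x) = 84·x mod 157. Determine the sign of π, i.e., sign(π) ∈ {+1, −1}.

-1

Trace 5: π^k(5) = [5, 106, 112, 145, 91, 108, 123] for k=0..6.
The orbit structure of x ↦ 84x mod 157: 2 orbits of sizes [156, 1].
157 − 2 = 155 transpositions; sign(π) = (−1)^155 = -1.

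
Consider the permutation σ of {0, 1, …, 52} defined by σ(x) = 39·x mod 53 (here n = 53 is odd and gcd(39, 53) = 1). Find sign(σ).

-1

Orbit of 37 under x↦39x: [37, 12, 44, 20, 38, 51, 28]… (length divides ord_53(39)).
The orbit structure of x ↦ 39x mod 53: 2 orbits of sizes [52, 1].
Σ(ℓ_i−1) = 53−2 = 51; sign = (−1)^51 = -1.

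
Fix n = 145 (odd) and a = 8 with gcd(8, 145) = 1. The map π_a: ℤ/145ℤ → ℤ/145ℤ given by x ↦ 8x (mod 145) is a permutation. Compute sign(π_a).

Start at x=127: 127 → 1 → 8 → 64 → 77 → 36 → 143 → … (one orbit).
The orbit structure of x ↦ 8x mod 145: 7 orbits of sizes [28, 28, 28, 28, 28, 4, 1].
n − c = 145 − 7 = 138; sign = (−1)^138 = +1.
The Jacobi symbol (8|145) = +1 (Zolotarev) agrees.

+1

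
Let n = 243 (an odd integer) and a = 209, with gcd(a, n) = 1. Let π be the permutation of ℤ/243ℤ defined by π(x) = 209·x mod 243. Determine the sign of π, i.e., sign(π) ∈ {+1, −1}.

Orbit of 229 under x↦209x: [229, 233, 97, 104, 109, 182, 130]… (length divides ord_243(209)).
Cycle type of π: 162 + 54 + 18 + 6 + 2 + 1; total 6 cycles.
243 − 6 = 237 transpositions; sign(π) = (−1)^237 = -1.

-1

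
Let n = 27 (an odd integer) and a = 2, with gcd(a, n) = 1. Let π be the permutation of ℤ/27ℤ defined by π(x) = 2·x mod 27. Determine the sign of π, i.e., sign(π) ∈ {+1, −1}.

Orbit of 14 under x↦2x: [14, 1, 2, 4, 8, 16, 5]… (length divides ord_27(2)).
Cycle type of π: 18 + 6 + 2 + 1; total 4 cycles.
n − c = 27 − 4 = 23; sign = (−1)^23 = -1.
Zolotarev: (2|27) = -1, matching the cycle-count sign.

-1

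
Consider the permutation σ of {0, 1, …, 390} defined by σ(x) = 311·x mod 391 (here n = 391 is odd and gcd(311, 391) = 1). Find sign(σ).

-1

Trace 18: π^k(18) = [18, 124, 246, 261, 234, 48, 70] for k=0..6.
π_311 has 6 disjoint cycles with lengths [176, 176, 16, 11, 11, 1] on {0,…,390}.
6 cycles on 391: each ℓ→(−1)^(ℓ−1), product (−1)^385 = -1.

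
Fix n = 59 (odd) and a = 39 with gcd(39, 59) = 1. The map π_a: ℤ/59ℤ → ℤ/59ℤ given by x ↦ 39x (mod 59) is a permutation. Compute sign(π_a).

Start at x=4: 4 → 38 → 7 → 37 → 27 → 50 → 3 → … (one orbit).
Cycle lengths of π_39 on ℤ/59ℤ: [58, 1]; 2 cycles in total.
With 2 cycles on 59 points, sign = (−1)^{59−2} = -1.

-1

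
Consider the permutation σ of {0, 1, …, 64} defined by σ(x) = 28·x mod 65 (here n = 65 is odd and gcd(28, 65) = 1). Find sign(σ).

Start at x=28: 28 → 4 → 47 → 16 → 58 → 64 → 37 → … (one orbit).
π_28 has 7 disjoint cycles with lengths [12, 12, 12, 12, 12, 4, 1] on {0,…,64}.
7 cycles on 65: each ℓ→(−1)^(ℓ−1), product (−1)^58 = +1.

+1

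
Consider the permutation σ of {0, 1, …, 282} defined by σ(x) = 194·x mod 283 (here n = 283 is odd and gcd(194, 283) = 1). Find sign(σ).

Start at x=234: 234 → 116 → 147 → 218 → 125 → 195 → 191 → … (one orbit).
π_194 has 2 disjoint cycles with lengths [282, 1] on {0,…,282}.
283 − 2 = 281 transpositions; sign(π) = (−1)^281 = -1.

-1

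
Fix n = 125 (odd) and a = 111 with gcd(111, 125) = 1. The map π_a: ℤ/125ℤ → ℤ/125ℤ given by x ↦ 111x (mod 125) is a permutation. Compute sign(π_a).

+1

Orbit of 36 under x↦111x: [36, 121, 56, 91, 101, 86, 46]… (length divides ord_125(111)).
Cycle type of π: 25×4 + 5×4 + 1×5; total 13 cycles.
13 cycles on 125: each ℓ→(−1)^(ℓ−1), product (−1)^112 = +1.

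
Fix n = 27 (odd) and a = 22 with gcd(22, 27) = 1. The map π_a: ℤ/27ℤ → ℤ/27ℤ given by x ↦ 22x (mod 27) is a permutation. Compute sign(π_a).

+1

Trace 16: π^k(16) = [16, 1, 22, 25, 10, 4, 7] for k=0..6.
The orbit structure of x ↦ 22x mod 27: 7 orbits of sizes [9, 9, 3, 3, 1, 1, 1].
n − c = 27 − 7 = 20; sign = (−1)^20 = +1.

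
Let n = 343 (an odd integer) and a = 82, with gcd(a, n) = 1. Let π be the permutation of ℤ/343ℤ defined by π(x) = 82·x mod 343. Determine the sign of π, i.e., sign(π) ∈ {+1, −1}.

Trace 185: π^k(185) = [185, 78, 222, 25, 335, 30, 59] for k=0..6.
Decompose π into cycles: lengths [294, 42, 6, 1] (4 cycles, including the fixed point 0).
With 4 cycles on 343 points, sign = (−1)^{343−4} = -1.
Via Zolotarev, sign(π_{82}) = (82|343) = -1.

-1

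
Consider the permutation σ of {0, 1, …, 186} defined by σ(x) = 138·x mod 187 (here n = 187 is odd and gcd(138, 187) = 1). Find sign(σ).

Trace 38: π^k(38) = [38, 8, 169, 134, 166, 94, 69] for k=0..6.
Cycle type of π: 40×4 + 10 + 8×2 + 1; total 8 cycles.
8 cycles on 187: each ℓ→(−1)^(ℓ−1), product (−1)^179 = -1.
Via Zolotarev, sign(π_{138}) = (138|187) = -1.

-1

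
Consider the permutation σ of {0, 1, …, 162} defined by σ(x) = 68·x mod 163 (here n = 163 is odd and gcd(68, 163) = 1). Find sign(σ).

-1

Start at x=48: 48 → 4 → 109 → 77 → 20 → 56 → 59 → … (one orbit).
Cycle type of π: 162 + 1; total 2 cycles.
Σ(ℓ_i−1) = 163−2 = 161; sign = (−1)^161 = -1.
Via Zolotarev, sign(π_{68}) = (68|163) = -1.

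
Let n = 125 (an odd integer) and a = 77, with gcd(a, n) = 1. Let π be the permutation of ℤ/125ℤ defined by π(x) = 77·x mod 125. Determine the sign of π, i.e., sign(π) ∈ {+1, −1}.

Orbit of 14 under x↦77x: [14, 78, 6, 87, 74, 73, 121]… (length divides ord_125(77)).
Cycle type of π: 100 + 20 + 4 + 1; total 4 cycles.
125 − 4 = 121 transpositions; sign(π) = (−1)^121 = -1.

-1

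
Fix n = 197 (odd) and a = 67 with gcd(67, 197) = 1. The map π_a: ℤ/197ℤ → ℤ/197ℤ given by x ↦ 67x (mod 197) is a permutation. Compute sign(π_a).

-1

Start at x=45: 45 → 60 → 80 → 41 → 186 → 51 → 68 → … (one orbit).
Decompose π into cycles: lengths [196, 1] (2 cycles, including the fixed point 0).
197 − 2 = 195 transpositions; sign(π) = (−1)^195 = -1.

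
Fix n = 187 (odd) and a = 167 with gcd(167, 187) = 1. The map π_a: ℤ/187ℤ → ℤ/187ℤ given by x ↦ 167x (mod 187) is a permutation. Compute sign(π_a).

+1

Start at x=49: 49 → 142 → 152 → 139 → 25 → 61 → 89 → … (one orbit).
The orbit structure of x ↦ 167x mod 187: 5 orbits of sizes [80, 80, 16, 10, 1].
sign(π) = (−1)^{n − #cycles} = (−1)^{187−5} = (−1)^182 = +1.
The Jacobi symbol (167|187) = +1 (Zolotarev) agrees.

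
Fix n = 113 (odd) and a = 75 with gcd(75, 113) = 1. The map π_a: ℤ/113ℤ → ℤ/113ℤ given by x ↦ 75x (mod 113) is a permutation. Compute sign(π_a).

-1

Orbit of 65 under x↦75x: [65, 16, 70, 52, 58, 56, 19]… (length divides ord_113(75)).
π_75 has 2 disjoint cycles with lengths [112, 1] on {0,…,112}.
sign(π) = (−1)^{n − #cycles} = (−1)^{113−2} = (−1)^111 = -1.
Check: (75/113) = -1 by Zolotarev.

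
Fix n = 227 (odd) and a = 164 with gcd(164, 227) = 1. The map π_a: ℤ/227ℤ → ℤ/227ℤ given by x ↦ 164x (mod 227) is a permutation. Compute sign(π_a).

Trace 136: π^k(136) = [136, 58, 205, 24, 77, 143, 71] for k=0..6.
Cycle type of π: 226 + 1; total 2 cycles.
227 − 2 = 225 transpositions; sign(π) = (−1)^225 = -1.

-1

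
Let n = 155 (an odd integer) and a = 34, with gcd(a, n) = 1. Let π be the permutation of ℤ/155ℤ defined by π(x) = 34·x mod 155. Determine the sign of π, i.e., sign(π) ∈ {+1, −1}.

-1

Start at x=74: 74 → 36 → 139 → 76 → 104 → 126 → 99 → … (one orbit).
π_34 has 8 disjoint cycles with lengths [30, 30, 30, 30, 30, 2, 2, 1] on {0,…,154}.
n − c = 155 − 8 = 147; sign = (−1)^147 = -1.
The Jacobi symbol (34|155) = -1 (Zolotarev) agrees.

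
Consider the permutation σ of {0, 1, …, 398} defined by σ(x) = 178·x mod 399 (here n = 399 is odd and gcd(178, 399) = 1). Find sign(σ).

-1

Trace 1: π^k(1) = [1, 178, 163, 286, 235, 334] for k=0..5.
78 cycles of lengths [6, 6, 6, 6, 6, 6, 6, 6, 6, 6, 6, 6, 6, 6, 6, 6, 6, 6, 6, 6, 6, 6, 6, 6, 6, 6, 6, 6, 6, 6, 6, 6, 6, 6, 6, 6, 6, 6, 6, 6, 6, 6, 6, 6, 6, 6, 6, 6, 6, 6, 6, 6, 6, 6, 6, 6, 6, 3, 3, 3, 3, 3, 3, 3, 3, 3, 3, 3, 3, 3, 3, 3, 3, 3, 3, 1, 1, 1].
sign(π) = (−1)^{n − #cycles} = (−1)^{399−78} = (−1)^321 = -1.
Via Zolotarev, sign(π_{178}) = (178|399) = -1.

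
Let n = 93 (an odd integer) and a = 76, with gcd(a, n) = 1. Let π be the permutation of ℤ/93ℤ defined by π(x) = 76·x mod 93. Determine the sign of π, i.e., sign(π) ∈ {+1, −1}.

Trace 4: π^k(4) = [4, 25, 40, 64, 28, 82, 1] for k=0..6.
Cycle type of π: 15×6 + 1×3; total 9 cycles.
Σ(ℓ_i−1) = 93−9 = 84; sign = (−1)^84 = +1.
(76|93)_J = +1 (Zolotarev's lemma cross-check).

+1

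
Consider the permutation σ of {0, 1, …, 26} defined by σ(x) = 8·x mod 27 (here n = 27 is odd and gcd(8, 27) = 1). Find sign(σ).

-1

Start at x=8: 8 → 10 → 26 → 19 → 17 → 1 → 8 (one orbit).
Cycle type of π: 6×3 + 2×4 + 1; total 8 cycles.
Σ(ℓ_i−1) = 27−8 = 19; sign = (−1)^19 = -1.
(8|27)_J = -1 (Zolotarev's lemma cross-check).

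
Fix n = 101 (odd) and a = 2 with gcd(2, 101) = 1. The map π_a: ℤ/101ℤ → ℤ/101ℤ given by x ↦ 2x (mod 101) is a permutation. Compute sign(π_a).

Start at x=63: 63 → 25 → 50 → 100 → 99 → 97 → 93 → … (one orbit).
2 cycles of lengths [100, 1].
n − c = 101 − 2 = 99; sign = (−1)^99 = -1.
The Jacobi symbol (2|101) = -1 (Zolotarev) agrees.

-1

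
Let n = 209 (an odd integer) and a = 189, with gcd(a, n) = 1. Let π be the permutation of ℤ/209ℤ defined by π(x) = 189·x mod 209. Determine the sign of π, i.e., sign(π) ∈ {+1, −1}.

+1

Start at x=151: 151 → 115 → 208 → 20 → 18 → 58 → 94 → … (one orbit).
Cycle type of π: 10×19 + 2×9 + 1; total 29 cycles.
n − c = 209 − 29 = 180; sign = (−1)^180 = +1.
The Jacobi symbol (189|209) = +1 (Zolotarev) agrees.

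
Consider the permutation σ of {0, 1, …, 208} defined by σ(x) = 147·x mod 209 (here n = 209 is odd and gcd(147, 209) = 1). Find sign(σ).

-1

Start at x=92: 92 → 148 → 20 → 14 → 177 → 103 → 93 → … (one orbit).
π_147 has 6 disjoint cycles with lengths [90, 90, 18, 5, 5, 1] on {0,…,208}.
With 6 cycles on 209 points, sign = (−1)^{209−6} = -1.
Zolotarev: (147|209) = -1, matching the cycle-count sign.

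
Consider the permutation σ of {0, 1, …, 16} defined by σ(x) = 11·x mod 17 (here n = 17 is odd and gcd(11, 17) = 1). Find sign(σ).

-1

Trace 2: π^k(2) = [2, 5, 4, 10, 8, 3, 16] for k=0..6.
The orbit structure of x ↦ 11x mod 17: 2 orbits of sizes [16, 1].
sign(π) = (−1)^{n − #cycles} = (−1)^{17−2} = (−1)^15 = -1.
(11|17)_J = -1 (Zolotarev's lemma cross-check).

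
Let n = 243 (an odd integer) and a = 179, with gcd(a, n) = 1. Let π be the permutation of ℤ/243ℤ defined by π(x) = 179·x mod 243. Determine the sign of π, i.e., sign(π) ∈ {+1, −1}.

-1

Trace 100: π^k(100) = [100, 161, 145, 197, 28, 152, 235] for k=0..6.
The orbit structure of x ↦ 179x mod 243: 14 orbits of sizes [54, 54, 54, 18, 18, 18, 6, 6, 6, 2, 2, 2, 2, 1].
With 14 cycles on 243 points, sign = (−1)^{243−14} = -1.
Check: (179/243) = -1 by Zolotarev.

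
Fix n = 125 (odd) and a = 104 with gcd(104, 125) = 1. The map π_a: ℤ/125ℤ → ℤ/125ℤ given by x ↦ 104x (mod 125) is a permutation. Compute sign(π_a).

+1

Orbit of 21 under x↦104x: [21, 59, 11, 19, 101, 4, 41]… (length divides ord_125(104)).
Cycle lengths of π_104 on ℤ/125ℤ: [50, 50, 10, 10, 2, 2, 1]; 7 cycles in total.
With 7 cycles on 125 points, sign = (−1)^{125−7} = +1.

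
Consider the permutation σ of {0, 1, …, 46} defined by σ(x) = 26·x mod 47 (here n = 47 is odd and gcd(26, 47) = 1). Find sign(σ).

-1

Trace 2: π^k(2) = [2, 5, 36, 43, 37, 22, 8] for k=0..6.
The orbit structure of x ↦ 26x mod 47: 2 orbits of sizes [46, 1].
n − c = 47 − 2 = 45; sign = (−1)^45 = -1.
Via Zolotarev, sign(π_{26}) = (26|47) = -1.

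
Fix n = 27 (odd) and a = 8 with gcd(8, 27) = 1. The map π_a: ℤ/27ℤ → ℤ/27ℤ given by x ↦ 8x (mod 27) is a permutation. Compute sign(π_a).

-1

Trace 10: π^k(10) = [10, 26, 19, 17, 1, 8] for k=0..5.
π_8 has 8 disjoint cycles with lengths [6, 6, 6, 2, 2, 2, 2, 1] on {0,…,26}.
sign(π) = (−1)^{n − #cycles} = (−1)^{27−8} = (−1)^19 = -1.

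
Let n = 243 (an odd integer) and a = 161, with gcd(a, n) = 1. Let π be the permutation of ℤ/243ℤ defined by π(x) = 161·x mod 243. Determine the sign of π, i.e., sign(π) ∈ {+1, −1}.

Trace 242: π^k(242) = [242, 82, 80, 1, 161, 163] for k=0..5.
Cycle lengths of π_161 on ℤ/243ℤ: [6, 6, 6, 6, 6, 6, 6, 6, 6, 6, 6, 6, 6, 6, 6, 6, 6, 6, 6, 6, 6, 6, 6, 6, 6, 6, 6, 2, 2, 2, 2, 2, 2, 2, 2, 2, 2, 2, 2, 2, 2, 2, 2, 2, 2, 2, 2, 2, 2, 2, 2, 2, 2, 2, 2, 2, 2, 2, 2, 2, 2, 2, 2, 2, 2, 2, 2, 1]; 68 cycles in total.
With 68 cycles on 243 points, sign = (−1)^{243−68} = -1.
The Jacobi symbol (161|243) = -1 (Zolotarev) agrees.

-1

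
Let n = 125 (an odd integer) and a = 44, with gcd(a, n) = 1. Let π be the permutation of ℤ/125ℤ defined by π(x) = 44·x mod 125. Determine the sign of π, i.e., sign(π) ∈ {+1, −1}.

+1

Orbit of 31 under x↦44x: [31, 114, 16, 79, 101, 69, 36]… (length divides ord_125(44)).
Decompose π into cycles: lengths [50, 50, 10, 10, 2, 2, 1] (7 cycles, including the fixed point 0).
7 cycles on 125: each ℓ→(−1)^(ℓ−1), product (−1)^118 = +1.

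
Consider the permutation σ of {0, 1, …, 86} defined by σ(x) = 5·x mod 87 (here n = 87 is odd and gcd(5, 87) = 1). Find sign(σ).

-1

Trace 5: π^k(5) = [5, 25, 38, 16, 80, 52, 86] for k=0..6.
The orbit structure of x ↦ 5x mod 87: 8 orbits of sizes [14, 14, 14, 14, 14, 14, 2, 1].
With 8 cycles on 87 points, sign = (−1)^{87−8} = -1.
Via Zolotarev, sign(π_{5}) = (5|87) = -1.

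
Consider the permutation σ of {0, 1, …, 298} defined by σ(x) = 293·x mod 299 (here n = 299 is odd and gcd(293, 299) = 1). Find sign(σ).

+1

Orbit of 118 under x↦293x: [118, 189, 62, 226, 139, 63, 220]… (length divides ord_299(293)).
The orbit structure of x ↦ 293x mod 299: 5 orbits of sizes [132, 132, 22, 12, 1].
sign(π) = (−1)^{n − #cycles} = (−1)^{299−5} = (−1)^294 = +1.
The Jacobi symbol (293|299) = +1 (Zolotarev) agrees.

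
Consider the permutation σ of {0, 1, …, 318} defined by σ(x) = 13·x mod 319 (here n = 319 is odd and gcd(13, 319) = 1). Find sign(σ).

-1

Start at x=111: 111 → 167 → 257 → 151 → 49 → 318 → 306 → … (one orbit).
The orbit structure of x ↦ 13x mod 319: 8 orbits of sizes [70, 70, 70, 70, 14, 14, 10, 1].
sign(π) = (−1)^{n − #cycles} = (−1)^{319−8} = (−1)^311 = -1.
Zolotarev: (13|319) = -1, matching the cycle-count sign.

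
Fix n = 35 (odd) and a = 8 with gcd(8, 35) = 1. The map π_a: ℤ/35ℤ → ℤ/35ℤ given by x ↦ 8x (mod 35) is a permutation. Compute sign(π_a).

Trace 1: π^k(1) = [1, 8, 29, 22] for k=0..3.
Cycle lengths of π_8 on ℤ/35ℤ: [4, 4, 4, 4, 4, 4, 4, 1, 1, 1, 1, 1, 1, 1]; 14 cycles in total.
14 cycles on 35: each ℓ→(−1)^(ℓ−1), product (−1)^21 = -1.

-1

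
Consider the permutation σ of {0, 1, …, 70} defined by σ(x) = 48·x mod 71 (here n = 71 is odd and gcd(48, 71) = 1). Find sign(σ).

+1

Trace 45: π^k(45) = [45, 30, 20, 37, 1, 48, 32] for k=0..6.
11 cycles of lengths [7, 7, 7, 7, 7, 7, 7, 7, 7, 7, 1].
sign(π) = (−1)^{n − #cycles} = (−1)^{71−11} = (−1)^60 = +1.
Zolotarev: (48|71) = +1, matching the cycle-count sign.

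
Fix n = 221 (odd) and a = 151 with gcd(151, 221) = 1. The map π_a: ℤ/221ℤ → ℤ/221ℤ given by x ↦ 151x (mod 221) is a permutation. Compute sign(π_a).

-1

Orbit of 151 under x↦151x: [151, 38, 213, 118, 138, 64, 161]… (length divides ord_221(151)).
π_151 has 30 disjoint cycles with lengths [8, 8, 8, 8, 8, 8, 8, 8, 8, 8, 8, 8, 8, 8, 8, 8, 8, 8, 8, 8, 8, 8, 8, 8, 8, 8, 4, 4, 4, 1] on {0,…,220}.
sign(π) = (−1)^{n − #cycles} = (−1)^{221−30} = (−1)^191 = -1.
Check: (151/221) = -1 by Zolotarev.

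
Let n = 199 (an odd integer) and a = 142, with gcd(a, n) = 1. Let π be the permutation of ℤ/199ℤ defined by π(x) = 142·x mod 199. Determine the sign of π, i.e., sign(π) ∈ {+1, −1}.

Start at x=178: 178 → 3 → 28 → 195 → 29 → 138 → 94 → … (one orbit).
Decompose π into cycles: lengths [198, 1] (2 cycles, including the fixed point 0).
2 cycles on 199: each ℓ→(−1)^(ℓ−1), product (−1)^197 = -1.

-1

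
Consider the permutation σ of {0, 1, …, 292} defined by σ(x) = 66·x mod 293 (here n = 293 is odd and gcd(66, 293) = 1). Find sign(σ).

-1

Orbit of 149 under x↦66x: [149, 165, 49, 11, 140, 157, 107]… (length divides ord_293(66)).
The orbit structure of x ↦ 66x mod 293: 2 orbits of sizes [292, 1].
293 − 2 = 291 transpositions; sign(π) = (−1)^291 = -1.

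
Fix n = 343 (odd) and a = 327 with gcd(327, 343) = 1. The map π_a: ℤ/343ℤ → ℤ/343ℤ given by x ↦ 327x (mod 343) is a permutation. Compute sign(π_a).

Trace 115: π^k(115) = [115, 218, 285, 242, 244, 212, 38] for k=0..6.
4 cycles of lengths [294, 42, 6, 1].
n − c = 343 − 4 = 339; sign = (−1)^339 = -1.
Zolotarev: (327|343) = -1, matching the cycle-count sign.

-1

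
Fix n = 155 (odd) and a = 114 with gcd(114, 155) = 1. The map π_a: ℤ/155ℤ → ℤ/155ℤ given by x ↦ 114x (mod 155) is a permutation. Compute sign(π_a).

Orbit of 104 under x↦114x: [104, 76, 139, 36, 74, 66, 84]… (length divides ord_155(114)).
π_114 has 8 disjoint cycles with lengths [30, 30, 30, 30, 30, 2, 2, 1] on {0,…,154}.
n − c = 155 − 8 = 147; sign = (−1)^147 = -1.
The Jacobi symbol (114|155) = -1 (Zolotarev) agrees.

-1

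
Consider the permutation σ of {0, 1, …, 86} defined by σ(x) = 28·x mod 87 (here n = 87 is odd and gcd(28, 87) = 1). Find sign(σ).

+1

Start at x=1: 1 → 28 → 1 (one orbit).
π_28 has 45 disjoint cycles with lengths [2, 2, 2, 2, 2, 2, 2, 2, 2, 2, 2, 2, 2, 2, 2, 2, 2, 2, 2, 2, 2, 2, 2, 2, 2, 2, 2, 2, 2, 2, 2, 2, 2, 2, 2, 2, 2, 2, 2, 2, 2, 2, 1, 1, 1] on {0,…,86}.
87 − 45 = 42 transpositions; sign(π) = (−1)^42 = +1.
Zolotarev: (28|87) = +1, matching the cycle-count sign.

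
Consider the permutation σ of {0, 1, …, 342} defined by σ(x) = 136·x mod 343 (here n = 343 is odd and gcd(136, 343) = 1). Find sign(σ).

Start at x=129: 129 → 51 → 76 → 46 → 82 → 176 → 269 → … (one orbit).
π_136 has 4 disjoint cycles with lengths [294, 42, 6, 1] on {0,…,342}.
4 cycles on 343: each ℓ→(−1)^(ℓ−1), product (−1)^339 = -1.
Zolotarev: (136|343) = -1, matching the cycle-count sign.

-1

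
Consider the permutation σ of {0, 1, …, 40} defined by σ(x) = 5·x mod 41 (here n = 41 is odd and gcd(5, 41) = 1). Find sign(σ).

+1

Start at x=21: 21 → 23 → 33 → 1 → 5 → 25 → 2 → … (one orbit).
3 cycles of lengths [20, 20, 1].
sign(π) = (−1)^{n − #cycles} = (−1)^{41−3} = (−1)^38 = +1.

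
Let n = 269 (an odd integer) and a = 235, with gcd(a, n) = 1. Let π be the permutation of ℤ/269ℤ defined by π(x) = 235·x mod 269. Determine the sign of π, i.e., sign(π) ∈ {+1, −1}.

Start at x=185: 185 → 166 → 5 → 99 → 131 → 119 → 258 → … (one orbit).
Cycle lengths of π_235 on ℤ/269ℤ: [67, 67, 67, 67, 1]; 5 cycles in total.
5 cycles on 269: each ℓ→(−1)^(ℓ−1), product (−1)^264 = +1.

+1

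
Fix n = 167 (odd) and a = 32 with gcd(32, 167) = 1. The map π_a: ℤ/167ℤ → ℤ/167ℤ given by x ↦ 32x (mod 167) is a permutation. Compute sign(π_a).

Start at x=48: 48 → 33 → 54 → 58 → 19 → 107 → 84 → … (one orbit).
π_32 has 3 disjoint cycles with lengths [83, 83, 1] on {0,…,166}.
sign(π) = (−1)^{n − #cycles} = (−1)^{167−3} = (−1)^164 = +1.
Zolotarev: (32|167) = +1, matching the cycle-count sign.

+1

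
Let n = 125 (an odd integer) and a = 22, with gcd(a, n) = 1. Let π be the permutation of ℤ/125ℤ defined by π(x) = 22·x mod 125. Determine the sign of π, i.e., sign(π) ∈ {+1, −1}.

Orbit of 106 under x↦22x: [106, 82, 54, 63, 11, 117, 74]… (length divides ord_125(22)).
Decompose π into cycles: lengths [100, 20, 4, 1] (4 cycles, including the fixed point 0).
4 cycles on 125: each ℓ→(−1)^(ℓ−1), product (−1)^121 = -1.
Via Zolotarev, sign(π_{22}) = (22|125) = -1.

-1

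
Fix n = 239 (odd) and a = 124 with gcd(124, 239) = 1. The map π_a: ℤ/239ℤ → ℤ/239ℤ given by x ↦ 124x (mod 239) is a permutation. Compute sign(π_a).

+1

Orbit of 75 under x↦124x: [75, 218, 25, 232, 88, 157, 109]… (length divides ord_239(124)).
π_124 has 3 disjoint cycles with lengths [119, 119, 1] on {0,…,238}.
239 − 3 = 236 transpositions; sign(π) = (−1)^236 = +1.
Check: (124/239) = +1 by Zolotarev.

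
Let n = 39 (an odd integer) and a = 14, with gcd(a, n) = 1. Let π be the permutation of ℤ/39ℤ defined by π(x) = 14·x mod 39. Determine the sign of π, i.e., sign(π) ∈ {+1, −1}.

Start at x=1: 1 → 14 → 1 (one orbit).
Cycle type of π: 2×13 + 1×13; total 26 cycles.
n − c = 39 − 26 = 13; sign = (−1)^13 = -1.

-1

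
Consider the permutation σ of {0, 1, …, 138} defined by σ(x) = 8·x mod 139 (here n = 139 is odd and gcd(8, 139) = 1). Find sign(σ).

Orbit of 57 under x↦8x: [57, 39, 34, 133, 91, 33, 125]… (length divides ord_139(8)).
π_8 has 4 disjoint cycles with lengths [46, 46, 46, 1] on {0,…,138}.
4 cycles on 139: each ℓ→(−1)^(ℓ−1), product (−1)^135 = -1.
Via Zolotarev, sign(π_{8}) = (8|139) = -1.

-1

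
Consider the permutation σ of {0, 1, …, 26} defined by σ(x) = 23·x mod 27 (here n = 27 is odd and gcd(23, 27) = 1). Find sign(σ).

-1

Trace 14: π^k(14) = [14, 25, 8, 22, 20, 1, 23] for k=0..6.
Cycle lengths of π_23 on ℤ/27ℤ: [18, 6, 2, 1]; 4 cycles in total.
n − c = 27 − 4 = 23; sign = (−1)^23 = -1.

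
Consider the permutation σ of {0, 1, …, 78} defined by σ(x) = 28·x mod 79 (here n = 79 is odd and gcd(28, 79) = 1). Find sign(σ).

-1

Orbit of 39 under x↦28x: [39, 65, 3, 5, 61, 49, 29]… (length divides ord_79(28)).
π_28 has 2 disjoint cycles with lengths [78, 1] on {0,…,78}.
sign(π) = (−1)^{n − #cycles} = (−1)^{79−2} = (−1)^77 = -1.
Via Zolotarev, sign(π_{28}) = (28|79) = -1.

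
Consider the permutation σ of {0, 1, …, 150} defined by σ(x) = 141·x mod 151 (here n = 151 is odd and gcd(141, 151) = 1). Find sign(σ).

-1

Start at x=115: 115 → 58 → 24 → 62 → 135 → 9 → 61 → … (one orbit).
Cycle type of π: 150 + 1; total 2 cycles.
n − c = 151 − 2 = 149; sign = (−1)^149 = -1.
The Jacobi symbol (141|151) = -1 (Zolotarev) agrees.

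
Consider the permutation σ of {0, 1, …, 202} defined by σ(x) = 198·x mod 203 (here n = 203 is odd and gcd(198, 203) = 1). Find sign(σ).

Orbit of 170 under x↦198x: [170, 165, 190, 65, 81, 1, 198]… (length divides ord_203(198)).
15 cycles of lengths [21, 21, 21, 21, 21, 21, 21, 21, 7, 7, 7, 7, 3, 3, 1].
n − c = 203 − 15 = 188; sign = (−1)^188 = +1.
(198|203)_J = +1 (Zolotarev's lemma cross-check).

+1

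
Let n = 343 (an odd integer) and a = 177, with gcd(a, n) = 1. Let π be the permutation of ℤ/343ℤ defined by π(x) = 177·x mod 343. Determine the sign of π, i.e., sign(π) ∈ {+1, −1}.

Orbit of 197 under x↦177x: [197, 226, 214, 148, 128, 18, 99]… (length divides ord_343(177)).
Cycle lengths of π_177 on ℤ/343ℤ: [21, 21, 21, 21, 21, 21, 21, 21, 21, 21, 21, 21, 21, 21, 3, 3, 3, 3, 3, 3, 3, 3, 3, 3, 3, 3, 3, 3, 3, 3, 1]; 31 cycles in total.
sign(π) = (−1)^{n − #cycles} = (−1)^{343−31} = (−1)^312 = +1.

+1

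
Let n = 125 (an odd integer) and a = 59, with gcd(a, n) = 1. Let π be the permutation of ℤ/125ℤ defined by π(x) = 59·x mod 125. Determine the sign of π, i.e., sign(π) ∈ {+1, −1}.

Start at x=121: 121 → 14 → 76 → 109 → 56 → 54 → 61 → … (one orbit).
π_59 has 7 disjoint cycles with lengths [50, 50, 10, 10, 2, 2, 1] on {0,…,124}.
sign(π) = (−1)^{n − #cycles} = (−1)^{125−7} = (−1)^118 = +1.
Via Zolotarev, sign(π_{59}) = (59|125) = +1.

+1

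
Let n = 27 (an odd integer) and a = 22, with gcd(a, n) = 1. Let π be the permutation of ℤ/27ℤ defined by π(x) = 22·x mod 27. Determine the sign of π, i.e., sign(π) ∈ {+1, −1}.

+1

Orbit of 7 under x↦22x: [7, 19, 13, 16, 1, 22, 25]… (length divides ord_27(22)).
7 cycles of lengths [9, 9, 3, 3, 1, 1, 1].
Σ(ℓ_i−1) = 27−7 = 20; sign = (−1)^20 = +1.
(22|27)_J = +1 (Zolotarev's lemma cross-check).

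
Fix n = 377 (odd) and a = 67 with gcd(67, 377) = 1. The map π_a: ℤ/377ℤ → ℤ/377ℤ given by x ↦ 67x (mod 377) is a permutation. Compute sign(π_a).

Trace 5: π^k(5) = [5, 335, 202, 339, 93, 199, 138] for k=0..6.
Decompose π into cycles: lengths [84, 84, 84, 84, 14, 14, 12, 1] (8 cycles, including the fixed point 0).
8 cycles on 377: each ℓ→(−1)^(ℓ−1), product (−1)^369 = -1.

-1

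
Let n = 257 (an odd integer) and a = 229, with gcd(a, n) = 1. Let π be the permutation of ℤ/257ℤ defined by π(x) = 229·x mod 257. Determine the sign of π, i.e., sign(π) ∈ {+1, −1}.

-1

Orbit of 86 under x↦229x: [86, 162, 90, 50, 142, 136, 47]… (length divides ord_257(229)).
Cycle type of π: 256 + 1; total 2 cycles.
Σ(ℓ_i−1) = 257−2 = 255; sign = (−1)^255 = -1.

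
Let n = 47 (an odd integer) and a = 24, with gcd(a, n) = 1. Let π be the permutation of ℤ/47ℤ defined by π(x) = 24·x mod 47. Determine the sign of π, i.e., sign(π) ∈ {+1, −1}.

+1

Orbit of 7 under x↦24x: [7, 27, 37, 42, 21, 34, 17]… (length divides ord_47(24)).
Cycle type of π: 23×2 + 1; total 3 cycles.
47 − 3 = 44 transpositions; sign(π) = (−1)^44 = +1.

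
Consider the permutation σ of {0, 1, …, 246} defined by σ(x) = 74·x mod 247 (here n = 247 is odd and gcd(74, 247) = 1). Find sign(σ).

Trace 35: π^k(35) = [35, 120, 235, 100, 237, 1, 74] for k=0..6.
Cycle type of π: 9×26 + 3×4 + 1; total 31 cycles.
247 − 31 = 216 transpositions; sign(π) = (−1)^216 = +1.

+1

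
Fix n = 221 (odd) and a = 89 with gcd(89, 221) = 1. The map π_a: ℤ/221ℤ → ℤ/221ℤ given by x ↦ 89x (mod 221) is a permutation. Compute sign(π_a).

-1

Orbit of 21 under x↦89x: [21, 101, 149, 1, 89, 186, 200]… (length divides ord_221(89)).
Cycle type of π: 12×17 + 4×4 + 1; total 22 cycles.
sign(π) = (−1)^{n − #cycles} = (−1)^{221−22} = (−1)^199 = -1.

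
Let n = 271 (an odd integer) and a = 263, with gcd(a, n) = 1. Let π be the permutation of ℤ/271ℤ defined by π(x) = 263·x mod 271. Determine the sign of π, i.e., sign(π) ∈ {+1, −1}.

-1

Trace 173: π^k(173) = [173, 242, 232, 41, 214, 185, 146] for k=0..6.
π_263 has 4 disjoint cycles with lengths [90, 90, 90, 1] on {0,…,270}.
n − c = 271 − 4 = 267; sign = (−1)^267 = -1.
Via Zolotarev, sign(π_{263}) = (263|271) = -1.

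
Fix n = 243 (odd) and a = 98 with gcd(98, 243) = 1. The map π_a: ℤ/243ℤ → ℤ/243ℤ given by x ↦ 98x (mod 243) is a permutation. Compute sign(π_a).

-1

Orbit of 134 under x↦98x: [134, 10, 8, 55, 44, 181, 242]… (length divides ord_243(98)).
The orbit structure of x ↦ 98x mod 243: 14 orbits of sizes [54, 54, 54, 18, 18, 18, 6, 6, 6, 2, 2, 2, 2, 1].
Σ(ℓ_i−1) = 243−14 = 229; sign = (−1)^229 = -1.
(98|243)_J = -1 (Zolotarev's lemma cross-check).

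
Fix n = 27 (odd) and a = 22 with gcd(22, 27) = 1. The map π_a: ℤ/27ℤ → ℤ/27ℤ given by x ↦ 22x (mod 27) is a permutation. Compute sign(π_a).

+1

Trace 22: π^k(22) = [22, 25, 10, 4, 7, 19, 13] for k=0..6.
π_22 has 7 disjoint cycles with lengths [9, 9, 3, 3, 1, 1, 1] on {0,…,26}.
27 − 7 = 20 transpositions; sign(π) = (−1)^20 = +1.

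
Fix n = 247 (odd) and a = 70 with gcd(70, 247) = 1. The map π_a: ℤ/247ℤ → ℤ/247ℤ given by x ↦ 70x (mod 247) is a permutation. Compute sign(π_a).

+1

Start at x=157: 157 → 122 → 142 → 60 → 1 → 70 → 207 → … (one orbit).
11 cycles of lengths [36, 36, 36, 36, 36, 36, 18, 4, 4, 4, 1].
n − c = 247 − 11 = 236; sign = (−1)^236 = +1.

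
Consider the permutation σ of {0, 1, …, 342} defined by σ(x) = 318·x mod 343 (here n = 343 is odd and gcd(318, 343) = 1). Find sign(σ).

-1

Trace 341: π^k(341) = [341, 50, 122, 37, 104, 144, 173] for k=0..6.
Decompose π into cycles: lengths [294, 42, 6, 1] (4 cycles, including the fixed point 0).
4 cycles on 343: each ℓ→(−1)^(ℓ−1), product (−1)^339 = -1.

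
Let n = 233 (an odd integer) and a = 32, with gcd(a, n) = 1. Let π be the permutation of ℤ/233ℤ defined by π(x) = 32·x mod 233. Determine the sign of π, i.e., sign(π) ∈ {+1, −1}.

+1

Start at x=64: 64 → 184 → 63 → 152 → 204 → 4 → 128 → … (one orbit).
9 cycles of lengths [29, 29, 29, 29, 29, 29, 29, 29, 1].
Σ(ℓ_i−1) = 233−9 = 224; sign = (−1)^224 = +1.
Check: (32/233) = +1 by Zolotarev.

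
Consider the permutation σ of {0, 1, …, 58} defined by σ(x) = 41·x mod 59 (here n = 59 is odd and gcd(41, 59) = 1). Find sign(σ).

Orbit of 41 under x↦41x: [41, 29, 9, 15, 25, 22, 17]… (length divides ord_59(41)).
The orbit structure of x ↦ 41x mod 59: 3 orbits of sizes [29, 29, 1].
59 − 3 = 56 transpositions; sign(π) = (−1)^56 = +1.
Via Zolotarev, sign(π_{41}) = (41|59) = +1.

+1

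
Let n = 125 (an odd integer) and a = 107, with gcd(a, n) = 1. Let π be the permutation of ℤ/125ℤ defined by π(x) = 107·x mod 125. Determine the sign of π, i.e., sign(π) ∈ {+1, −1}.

Start at x=18: 18 → 51 → 82 → 24 → 68 → 26 → 32 → … (one orbit).
12 cycles of lengths [20, 20, 20, 20, 20, 4, 4, 4, 4, 4, 4, 1].
With 12 cycles on 125 points, sign = (−1)^{125−12} = -1.
The Jacobi symbol (107|125) = -1 (Zolotarev) agrees.

-1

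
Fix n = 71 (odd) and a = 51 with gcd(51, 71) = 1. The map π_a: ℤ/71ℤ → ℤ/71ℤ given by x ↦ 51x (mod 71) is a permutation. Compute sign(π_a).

Trace 51: π^k(51) = [51, 45, 23, 37, 41, 32, 70] for k=0..6.
6 cycles of lengths [14, 14, 14, 14, 14, 1].
71 − 6 = 65 transpositions; sign(π) = (−1)^65 = -1.

-1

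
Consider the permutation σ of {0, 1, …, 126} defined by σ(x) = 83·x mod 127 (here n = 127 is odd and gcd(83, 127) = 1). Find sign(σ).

-1

Start at x=95: 95 → 11 → 24 → 87 → 109 → 30 → 77 → … (one orbit).
The orbit structure of x ↦ 83x mod 127: 2 orbits of sizes [126, 1].
127 − 2 = 125 transpositions; sign(π) = (−1)^125 = -1.
Via Zolotarev, sign(π_{83}) = (83|127) = -1.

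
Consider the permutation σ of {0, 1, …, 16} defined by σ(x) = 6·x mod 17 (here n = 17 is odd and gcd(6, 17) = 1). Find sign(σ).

Orbit of 7 under x↦6x: [7, 8, 14, 16, 11, 15, 5]… (length divides ord_17(6)).
Cycle type of π: 16 + 1; total 2 cycles.
n − c = 17 − 2 = 15; sign = (−1)^15 = -1.
Zolotarev: (6|17) = -1, matching the cycle-count sign.

-1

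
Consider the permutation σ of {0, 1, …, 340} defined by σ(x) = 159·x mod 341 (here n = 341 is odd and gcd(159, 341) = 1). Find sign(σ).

Start at x=312: 312 → 163 → 1 → 159 → 47 → 312 (one orbit).
π_159 has 69 disjoint cycles with lengths [5, 5, 5, 5, 5, 5, 5, 5, 5, 5, 5, 5, 5, 5, 5, 5, 5, 5, 5, 5, 5, 5, 5, 5, 5, 5, 5, 5, 5, 5, 5, 5, 5, 5, 5, 5, 5, 5, 5, 5, 5, 5, 5, 5, 5, 5, 5, 5, 5, 5, 5, 5, 5, 5, 5, 5, 5, 5, 5, 5, 5, 5, 5, 5, 5, 5, 5, 5, 1] on {0,…,340}.
With 69 cycles on 341 points, sign = (−1)^{341−69} = +1.

+1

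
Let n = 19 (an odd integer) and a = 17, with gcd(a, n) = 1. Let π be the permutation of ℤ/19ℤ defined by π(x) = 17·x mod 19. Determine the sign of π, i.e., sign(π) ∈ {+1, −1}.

Orbit of 16 under x↦17x: [16, 6, 7, 5, 9, 1, 17]… (length divides ord_19(17)).
Cycle lengths of π_17 on ℤ/19ℤ: [9, 9, 1]; 3 cycles in total.
sign(π) = (−1)^{n − #cycles} = (−1)^{19−3} = (−1)^16 = +1.

+1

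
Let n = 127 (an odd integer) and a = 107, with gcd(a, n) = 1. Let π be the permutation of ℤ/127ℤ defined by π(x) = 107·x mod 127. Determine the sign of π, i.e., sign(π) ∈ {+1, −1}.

+1

Trace 19: π^k(19) = [19, 1, 107] for k=0..2.
Decompose π into cycles: lengths [3, 3, 3, 3, 3, 3, 3, 3, 3, 3, 3, 3, 3, 3, 3, 3, 3, 3, 3, 3, 3, 3, 3, 3, 3, 3, 3, 3, 3, 3, 3, 3, 3, 3, 3, 3, 3, 3, 3, 3, 3, 3, 1] (43 cycles, including the fixed point 0).
n − c = 127 − 43 = 84; sign = (−1)^84 = +1.
Via Zolotarev, sign(π_{107}) = (107|127) = +1.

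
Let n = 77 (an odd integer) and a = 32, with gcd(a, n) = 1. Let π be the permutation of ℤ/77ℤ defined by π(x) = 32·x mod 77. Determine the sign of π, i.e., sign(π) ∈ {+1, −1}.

Start at x=65: 65 → 1 → 32 → 23 → 43 → 67 → 65 (one orbit).
Cycle lengths of π_32 on ℤ/77ℤ: [6, 6, 6, 6, 6, 6, 6, 6, 6, 6, 3, 3, 2, 2, 2, 2, 2, 1]; 18 cycles in total.
18 cycles on 77: each ℓ→(−1)^(ℓ−1), product (−1)^59 = -1.
(32|77)_J = -1 (Zolotarev's lemma cross-check).

-1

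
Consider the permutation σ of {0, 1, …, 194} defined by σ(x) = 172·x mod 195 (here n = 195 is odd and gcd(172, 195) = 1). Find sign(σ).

-1

Trace 79: π^k(79) = [79, 133, 61, 157, 94, 178, 1] for k=0..6.
Decompose π into cycles: lengths [12, 12, 12, 12, 12, 12, 12, 12, 12, 12, 12, 12, 4, 4, 4, 3, 3, 3, 3, 3, 3, 3, 3, 3, 3, 3, 3, 1, 1, 1] (30 cycles, including the fixed point 0).
30 cycles on 195: each ℓ→(−1)^(ℓ−1), product (−1)^165 = -1.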